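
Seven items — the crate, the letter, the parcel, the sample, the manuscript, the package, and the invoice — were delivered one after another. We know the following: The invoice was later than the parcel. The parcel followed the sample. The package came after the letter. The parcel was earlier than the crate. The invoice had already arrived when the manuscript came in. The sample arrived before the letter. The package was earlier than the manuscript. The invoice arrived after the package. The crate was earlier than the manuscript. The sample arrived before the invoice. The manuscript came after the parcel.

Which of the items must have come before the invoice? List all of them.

Directly stated before the invoice: the package, the parcel, and the sample.
The letter reaches the invoice via the letter → the package → the invoice.
No chain forces the crate (or any of the others) ahead of the invoice.

the letter, the package, the parcel, the sample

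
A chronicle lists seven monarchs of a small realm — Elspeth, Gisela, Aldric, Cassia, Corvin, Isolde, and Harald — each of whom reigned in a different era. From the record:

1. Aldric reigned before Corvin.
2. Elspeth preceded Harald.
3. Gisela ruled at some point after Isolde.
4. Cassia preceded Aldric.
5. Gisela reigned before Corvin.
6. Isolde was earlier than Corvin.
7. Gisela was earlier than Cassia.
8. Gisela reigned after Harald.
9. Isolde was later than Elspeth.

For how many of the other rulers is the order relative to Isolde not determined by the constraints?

1

Forced before Isolde: Elspeth; forced after Isolde: Aldric, Cassia, Corvin, and Gisela.
That leaves Harald with no forced order relative to Isolde — 1.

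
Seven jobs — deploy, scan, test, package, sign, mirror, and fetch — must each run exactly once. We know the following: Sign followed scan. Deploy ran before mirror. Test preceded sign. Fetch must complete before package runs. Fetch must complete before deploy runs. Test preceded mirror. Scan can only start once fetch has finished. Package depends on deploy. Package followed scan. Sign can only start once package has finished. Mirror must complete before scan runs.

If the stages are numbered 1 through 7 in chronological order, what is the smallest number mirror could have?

Deploy, fetch, and test must all come before mirror — 3 forced predecessors.
Nothing else is forced ahead of mirror, so its earliest slot is position 3 + 1 = 4.

4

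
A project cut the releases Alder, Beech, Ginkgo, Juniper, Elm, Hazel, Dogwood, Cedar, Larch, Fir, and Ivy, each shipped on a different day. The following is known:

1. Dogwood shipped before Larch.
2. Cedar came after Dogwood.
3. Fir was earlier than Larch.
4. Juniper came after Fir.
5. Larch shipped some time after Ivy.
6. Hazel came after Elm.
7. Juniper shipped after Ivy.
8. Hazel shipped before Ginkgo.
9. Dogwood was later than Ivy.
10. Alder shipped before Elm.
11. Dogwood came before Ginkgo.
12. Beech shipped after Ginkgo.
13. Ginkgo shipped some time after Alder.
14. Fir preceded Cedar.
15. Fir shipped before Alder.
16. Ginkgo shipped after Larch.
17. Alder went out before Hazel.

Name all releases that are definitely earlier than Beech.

Alder, Dogwood, Elm, Fir, Ginkgo, Hazel, Ivy, Larch

Directly stated before Beech: Ginkgo.
Alder reaches Beech via Alder → Ginkgo → Beech.
Dogwood reaches Beech via Dogwood → Ginkgo → Beech.
Elm reaches Beech via Elm → Hazel → Ginkgo → Beech.
Likewise Fir, Hazel, Ivy, and Larch each reach Beech by chaining the stated constraints.
No chain forces Juniper (or any of the others) ahead of Beech.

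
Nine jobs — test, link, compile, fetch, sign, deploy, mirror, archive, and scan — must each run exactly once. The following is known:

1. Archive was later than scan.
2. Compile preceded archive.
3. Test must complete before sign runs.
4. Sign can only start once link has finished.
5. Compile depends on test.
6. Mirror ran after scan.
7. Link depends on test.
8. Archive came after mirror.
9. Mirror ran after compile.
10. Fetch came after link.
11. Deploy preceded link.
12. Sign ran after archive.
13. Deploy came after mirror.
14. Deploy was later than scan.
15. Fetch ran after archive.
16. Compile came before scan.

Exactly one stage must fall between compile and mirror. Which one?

scan

Tracing the constraints gives compile → scan → mirror, so scan sits after compile and before mirror.
No other stage is forced both after compile and before mirror.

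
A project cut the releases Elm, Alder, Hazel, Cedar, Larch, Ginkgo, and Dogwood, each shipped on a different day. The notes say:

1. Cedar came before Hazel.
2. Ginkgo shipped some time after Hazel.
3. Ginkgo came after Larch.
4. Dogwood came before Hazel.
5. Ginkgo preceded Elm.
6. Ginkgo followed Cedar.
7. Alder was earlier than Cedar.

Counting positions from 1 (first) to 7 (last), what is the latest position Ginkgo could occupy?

6

Ginkgo must come before Elm — 1 release forced after it.
Everything else can be placed before Ginkgo in some valid order, so Ginkgo can sit as late as position 7 − 1 = 6.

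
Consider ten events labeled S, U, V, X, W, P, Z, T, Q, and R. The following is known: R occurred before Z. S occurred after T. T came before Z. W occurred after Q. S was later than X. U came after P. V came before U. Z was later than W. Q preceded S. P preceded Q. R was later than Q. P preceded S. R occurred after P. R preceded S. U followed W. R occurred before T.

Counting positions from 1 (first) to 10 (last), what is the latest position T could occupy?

T must come before S and Z — 2 events forced after it.
Everything else can be placed before T in some valid order, so T can sit as late as position 10 − 2 = 8.

8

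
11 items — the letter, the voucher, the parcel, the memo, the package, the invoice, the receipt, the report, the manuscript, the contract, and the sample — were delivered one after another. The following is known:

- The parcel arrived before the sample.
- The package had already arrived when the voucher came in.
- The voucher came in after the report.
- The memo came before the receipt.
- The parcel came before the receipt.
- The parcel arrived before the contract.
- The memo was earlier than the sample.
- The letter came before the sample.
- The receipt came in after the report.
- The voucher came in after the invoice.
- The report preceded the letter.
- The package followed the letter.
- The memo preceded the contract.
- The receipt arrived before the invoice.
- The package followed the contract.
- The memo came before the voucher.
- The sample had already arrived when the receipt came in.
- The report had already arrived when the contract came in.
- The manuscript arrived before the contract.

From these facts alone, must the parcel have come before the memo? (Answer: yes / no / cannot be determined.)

No chain of stated constraints runs from the parcel to the memo, and none runs from the memo to the parcel either.
So the relative order of the parcel and the memo is not fixed by the given facts.

cannot be determined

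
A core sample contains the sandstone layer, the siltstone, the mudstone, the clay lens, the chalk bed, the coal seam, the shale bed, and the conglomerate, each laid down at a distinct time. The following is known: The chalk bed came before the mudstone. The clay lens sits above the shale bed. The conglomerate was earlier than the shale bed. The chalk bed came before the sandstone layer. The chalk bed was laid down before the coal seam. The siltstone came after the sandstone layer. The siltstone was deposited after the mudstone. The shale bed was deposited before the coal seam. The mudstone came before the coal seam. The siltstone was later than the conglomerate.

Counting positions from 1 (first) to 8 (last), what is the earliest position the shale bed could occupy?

The conglomerate must come before the shale bed — 1 forced predecessor.
Nothing else is forced ahead of the shale bed, so its earliest slot is position 1 + 1 = 2.

2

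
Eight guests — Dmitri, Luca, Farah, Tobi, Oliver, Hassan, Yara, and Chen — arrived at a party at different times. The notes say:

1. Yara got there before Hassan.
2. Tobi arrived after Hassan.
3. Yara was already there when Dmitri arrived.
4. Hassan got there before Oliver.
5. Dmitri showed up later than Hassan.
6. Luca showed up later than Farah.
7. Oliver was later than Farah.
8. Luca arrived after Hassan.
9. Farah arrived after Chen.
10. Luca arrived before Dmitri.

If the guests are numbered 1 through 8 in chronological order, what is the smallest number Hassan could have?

Yara must come before Hassan — 1 forced predecessor.
Nothing else is forced ahead of Hassan, so their earliest slot is position 1 + 1 = 2.

2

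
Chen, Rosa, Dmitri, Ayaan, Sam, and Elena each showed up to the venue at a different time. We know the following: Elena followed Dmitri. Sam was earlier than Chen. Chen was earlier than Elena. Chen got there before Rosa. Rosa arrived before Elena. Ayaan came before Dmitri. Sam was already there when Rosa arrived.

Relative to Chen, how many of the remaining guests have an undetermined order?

2

Forced before Chen: Sam; forced after Chen: Elena and Rosa.
That leaves Ayaan and Dmitri with no forced order relative to Chen — 2.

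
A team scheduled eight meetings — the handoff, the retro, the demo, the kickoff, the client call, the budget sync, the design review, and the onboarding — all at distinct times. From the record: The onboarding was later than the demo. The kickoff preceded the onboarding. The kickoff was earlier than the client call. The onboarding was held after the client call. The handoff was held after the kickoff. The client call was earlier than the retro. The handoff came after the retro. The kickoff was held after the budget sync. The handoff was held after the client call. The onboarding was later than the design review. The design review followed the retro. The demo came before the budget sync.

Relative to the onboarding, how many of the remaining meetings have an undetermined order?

1

Forced before the onboarding: the budget sync, the client call, the demo, the design review, the kickoff, and the retro.
That leaves the handoff with no forced order relative to the onboarding — 1.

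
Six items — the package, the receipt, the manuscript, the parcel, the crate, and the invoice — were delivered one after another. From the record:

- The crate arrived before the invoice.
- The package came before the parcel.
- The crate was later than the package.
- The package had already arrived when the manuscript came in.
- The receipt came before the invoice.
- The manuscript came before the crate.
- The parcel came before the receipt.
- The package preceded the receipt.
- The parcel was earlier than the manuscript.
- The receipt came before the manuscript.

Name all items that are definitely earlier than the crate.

Directly stated before the crate: the manuscript and the package.
The parcel reaches the crate via the parcel → the manuscript → the crate.
The receipt reaches the crate via the receipt → the manuscript → the crate.
No chain forces the invoice ahead of the crate.

the manuscript, the package, the parcel, the receipt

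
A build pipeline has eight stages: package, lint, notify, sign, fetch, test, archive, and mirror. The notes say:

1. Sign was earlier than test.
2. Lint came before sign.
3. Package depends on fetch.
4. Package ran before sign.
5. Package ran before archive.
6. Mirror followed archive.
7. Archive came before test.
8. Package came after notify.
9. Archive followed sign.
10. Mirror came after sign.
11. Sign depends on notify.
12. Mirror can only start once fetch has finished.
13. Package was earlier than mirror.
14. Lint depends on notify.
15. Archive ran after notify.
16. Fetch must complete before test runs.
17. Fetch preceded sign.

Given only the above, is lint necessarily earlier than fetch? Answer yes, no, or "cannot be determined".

No chain of stated constraints runs from lint to fetch, and none runs from fetch to lint either.
So the relative order of lint and fetch is not fixed by the given facts.

cannot be determined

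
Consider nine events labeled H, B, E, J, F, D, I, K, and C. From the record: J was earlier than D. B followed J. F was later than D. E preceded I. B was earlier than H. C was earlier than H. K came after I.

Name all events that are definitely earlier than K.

E, I

Directly stated before K: I.
E reaches K via E → I → K.
No chain forces B (or any of the others) ahead of K.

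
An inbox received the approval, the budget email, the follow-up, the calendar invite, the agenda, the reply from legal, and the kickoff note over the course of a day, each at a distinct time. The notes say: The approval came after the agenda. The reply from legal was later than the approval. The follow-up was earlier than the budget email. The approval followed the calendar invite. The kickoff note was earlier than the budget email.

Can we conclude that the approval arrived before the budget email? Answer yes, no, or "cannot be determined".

No chain of stated constraints runs from the approval to the budget email, and none runs from the budget email to the approval either.
So the relative order of the approval and the budget email is not fixed by the given facts.

cannot be determined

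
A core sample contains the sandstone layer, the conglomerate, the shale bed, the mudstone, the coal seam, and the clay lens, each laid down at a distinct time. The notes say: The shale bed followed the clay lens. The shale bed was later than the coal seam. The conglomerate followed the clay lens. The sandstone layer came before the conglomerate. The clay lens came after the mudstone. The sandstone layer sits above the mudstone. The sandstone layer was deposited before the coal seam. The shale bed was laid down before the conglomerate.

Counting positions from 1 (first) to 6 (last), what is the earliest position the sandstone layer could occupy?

The mudstone must come before the sandstone layer — 1 forced predecessor.
Nothing else is forced ahead of the sandstone layer, so its earliest slot is position 1 + 1 = 2.

2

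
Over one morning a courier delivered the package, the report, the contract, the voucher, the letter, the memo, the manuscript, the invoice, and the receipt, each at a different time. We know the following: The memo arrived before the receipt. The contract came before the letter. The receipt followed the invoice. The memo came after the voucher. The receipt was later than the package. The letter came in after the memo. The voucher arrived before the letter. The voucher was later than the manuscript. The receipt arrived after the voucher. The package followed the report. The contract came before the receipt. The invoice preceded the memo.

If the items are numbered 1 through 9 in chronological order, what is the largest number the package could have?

8

The package must come before the receipt — 1 item forced after it.
Everything else can be placed before the package in some valid order, so the package can sit as late as position 9 − 1 = 8.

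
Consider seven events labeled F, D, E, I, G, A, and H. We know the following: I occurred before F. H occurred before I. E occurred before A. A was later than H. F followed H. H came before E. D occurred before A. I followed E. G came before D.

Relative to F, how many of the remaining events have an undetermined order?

Forced before F: E, H, and I.
That leaves A, D, and G with no forced order relative to F — 3.

3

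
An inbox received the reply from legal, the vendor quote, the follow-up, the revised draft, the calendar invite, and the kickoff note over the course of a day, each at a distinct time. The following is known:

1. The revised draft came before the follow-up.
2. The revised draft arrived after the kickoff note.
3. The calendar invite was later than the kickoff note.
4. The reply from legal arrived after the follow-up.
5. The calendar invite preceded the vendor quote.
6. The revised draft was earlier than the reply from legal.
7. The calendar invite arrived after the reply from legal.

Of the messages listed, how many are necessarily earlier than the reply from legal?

3

Directly stated before the reply from legal: the follow-up and the revised draft.
The kickoff note reaches the reply from legal via the kickoff note → the revised draft → the reply from legal.
That's the follow-up, the kickoff note, and the revised draft — 3 in all.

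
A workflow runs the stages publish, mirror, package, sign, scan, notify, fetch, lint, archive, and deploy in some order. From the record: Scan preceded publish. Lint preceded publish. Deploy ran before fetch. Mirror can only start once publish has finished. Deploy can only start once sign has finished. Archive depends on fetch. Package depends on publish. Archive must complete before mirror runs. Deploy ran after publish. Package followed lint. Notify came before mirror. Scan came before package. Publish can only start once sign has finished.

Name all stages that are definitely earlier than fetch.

deploy, lint, publish, scan, sign

Directly stated before fetch: deploy.
Lint reaches fetch via lint → publish → deploy → fetch.
Publish reaches fetch via publish → deploy → fetch.
Scan reaches fetch via scan → publish → deploy → fetch.
Likewise sign reaches fetch by chaining the stated constraints.
No chain forces mirror (or any of the others) ahead of fetch.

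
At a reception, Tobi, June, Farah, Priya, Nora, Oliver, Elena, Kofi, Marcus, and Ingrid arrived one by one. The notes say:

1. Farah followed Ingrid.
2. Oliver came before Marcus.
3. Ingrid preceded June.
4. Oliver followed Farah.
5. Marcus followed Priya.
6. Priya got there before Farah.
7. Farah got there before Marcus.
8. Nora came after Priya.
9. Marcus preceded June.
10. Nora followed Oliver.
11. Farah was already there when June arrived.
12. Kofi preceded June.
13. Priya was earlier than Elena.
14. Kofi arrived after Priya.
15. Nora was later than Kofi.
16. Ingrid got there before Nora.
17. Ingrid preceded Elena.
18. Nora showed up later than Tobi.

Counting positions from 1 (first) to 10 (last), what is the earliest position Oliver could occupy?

4

Farah, Ingrid, and Priya must all come before Oliver — 3 forced predecessors.
Nothing else is forced ahead of Oliver, so their earliest slot is position 3 + 1 = 4.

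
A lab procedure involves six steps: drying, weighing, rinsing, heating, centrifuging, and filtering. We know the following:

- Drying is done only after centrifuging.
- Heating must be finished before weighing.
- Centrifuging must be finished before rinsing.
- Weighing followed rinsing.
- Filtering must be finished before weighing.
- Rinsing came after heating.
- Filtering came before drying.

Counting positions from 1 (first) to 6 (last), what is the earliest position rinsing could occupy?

3

Centrifuging and heating must both come before rinsing — 2 forced predecessors.
Nothing else is forced ahead of rinsing, so its earliest slot is position 2 + 1 = 3.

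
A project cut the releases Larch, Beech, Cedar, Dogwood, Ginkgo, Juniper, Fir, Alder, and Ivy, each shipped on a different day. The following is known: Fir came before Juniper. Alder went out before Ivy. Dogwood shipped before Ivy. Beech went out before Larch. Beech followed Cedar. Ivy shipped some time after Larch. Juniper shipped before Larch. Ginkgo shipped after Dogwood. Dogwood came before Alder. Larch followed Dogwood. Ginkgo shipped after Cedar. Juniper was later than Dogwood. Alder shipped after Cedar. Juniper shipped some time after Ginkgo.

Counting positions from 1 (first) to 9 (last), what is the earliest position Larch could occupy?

Beech, Cedar, Dogwood, Fir, Ginkgo, and Juniper must all come before Larch — 6 forced predecessors.
Nothing else is forced ahead of Larch, so its earliest slot is position 6 + 1 = 7.

7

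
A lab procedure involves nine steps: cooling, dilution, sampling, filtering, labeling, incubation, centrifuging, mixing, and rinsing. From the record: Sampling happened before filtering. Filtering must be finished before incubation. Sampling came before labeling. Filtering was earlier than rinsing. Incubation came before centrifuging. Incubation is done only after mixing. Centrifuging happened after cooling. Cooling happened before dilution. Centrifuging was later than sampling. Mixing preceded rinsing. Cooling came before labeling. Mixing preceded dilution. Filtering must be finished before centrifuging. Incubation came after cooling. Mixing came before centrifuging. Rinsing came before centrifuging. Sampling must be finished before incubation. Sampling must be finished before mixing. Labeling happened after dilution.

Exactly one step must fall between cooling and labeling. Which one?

dilution

Tracing the constraints gives cooling → dilution → labeling, so dilution sits after cooling and before labeling.
No other step is forced both after cooling and before labeling.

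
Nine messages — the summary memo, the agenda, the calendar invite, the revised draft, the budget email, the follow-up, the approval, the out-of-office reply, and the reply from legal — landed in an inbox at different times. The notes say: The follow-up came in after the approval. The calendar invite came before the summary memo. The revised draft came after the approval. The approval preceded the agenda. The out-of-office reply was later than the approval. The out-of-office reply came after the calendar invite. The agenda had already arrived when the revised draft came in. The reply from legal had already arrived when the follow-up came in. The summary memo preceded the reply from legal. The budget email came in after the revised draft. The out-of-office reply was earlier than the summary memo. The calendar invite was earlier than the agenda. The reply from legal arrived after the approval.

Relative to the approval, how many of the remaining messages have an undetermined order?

1

Forced after the approval: the agenda, the budget email, the follow-up, the out-of-office reply, the reply from legal, the revised draft, and the summary memo.
That leaves the calendar invite with no forced order relative to the approval — 1.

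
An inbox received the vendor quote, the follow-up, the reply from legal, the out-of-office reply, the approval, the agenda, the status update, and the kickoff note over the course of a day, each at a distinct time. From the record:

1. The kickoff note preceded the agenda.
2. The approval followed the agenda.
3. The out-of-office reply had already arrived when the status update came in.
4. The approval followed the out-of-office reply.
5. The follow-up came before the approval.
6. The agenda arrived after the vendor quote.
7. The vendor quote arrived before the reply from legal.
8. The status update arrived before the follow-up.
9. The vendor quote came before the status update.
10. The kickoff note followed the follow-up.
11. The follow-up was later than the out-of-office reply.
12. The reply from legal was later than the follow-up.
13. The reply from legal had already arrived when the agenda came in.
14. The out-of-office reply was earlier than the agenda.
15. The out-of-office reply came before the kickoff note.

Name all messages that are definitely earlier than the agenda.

the follow-up, the kickoff note, the out-of-office reply, the reply from legal, the status update, the vendor quote

Directly stated before the agenda: the kickoff note, the out-of-office reply, the reply from legal, and the vendor quote.
The follow-up reaches the agenda via the follow-up → the kickoff note → the agenda.
The status update reaches the agenda via the status update → the follow-up → the kickoff note → the agenda.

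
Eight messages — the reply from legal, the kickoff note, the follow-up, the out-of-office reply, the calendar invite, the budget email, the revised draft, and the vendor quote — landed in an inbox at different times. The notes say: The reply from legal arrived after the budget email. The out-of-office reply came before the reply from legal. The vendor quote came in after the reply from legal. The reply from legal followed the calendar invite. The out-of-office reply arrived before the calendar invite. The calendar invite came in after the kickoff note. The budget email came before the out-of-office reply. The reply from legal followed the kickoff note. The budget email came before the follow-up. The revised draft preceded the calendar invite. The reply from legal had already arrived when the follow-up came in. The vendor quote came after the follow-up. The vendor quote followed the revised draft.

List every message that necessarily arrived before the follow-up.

the budget email, the calendar invite, the kickoff note, the out-of-office reply, the reply from legal, the revised draft

Directly stated before the follow-up: the budget email and the reply from legal.
The calendar invite reaches the follow-up via the calendar invite → the reply from legal → the follow-up.
The kickoff note reaches the follow-up via the kickoff note → the reply from legal → the follow-up.
The out-of-office reply reaches the follow-up via the out-of-office reply → the reply from legal → the follow-up.
Likewise the revised draft reaches the follow-up by chaining the stated constraints.
No chain forces the vendor quote ahead of the follow-up.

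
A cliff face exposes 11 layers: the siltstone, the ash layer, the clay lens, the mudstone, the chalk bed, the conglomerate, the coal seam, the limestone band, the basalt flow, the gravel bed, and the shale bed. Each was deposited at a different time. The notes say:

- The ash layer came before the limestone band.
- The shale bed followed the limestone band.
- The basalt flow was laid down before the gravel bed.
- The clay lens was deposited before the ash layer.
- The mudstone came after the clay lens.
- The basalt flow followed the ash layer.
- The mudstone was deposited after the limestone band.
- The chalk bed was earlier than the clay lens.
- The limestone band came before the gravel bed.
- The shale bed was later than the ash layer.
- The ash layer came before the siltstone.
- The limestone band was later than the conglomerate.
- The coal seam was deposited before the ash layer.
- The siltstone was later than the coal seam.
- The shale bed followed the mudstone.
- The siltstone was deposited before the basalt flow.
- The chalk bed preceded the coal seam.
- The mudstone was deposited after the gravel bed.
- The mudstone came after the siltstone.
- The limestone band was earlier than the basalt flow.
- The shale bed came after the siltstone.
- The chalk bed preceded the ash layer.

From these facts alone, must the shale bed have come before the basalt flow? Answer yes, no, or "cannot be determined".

Tracing the constraints gives the basalt flow → the gravel bed → the mudstone → the shale bed, so the basalt flow must come before the shale bed.
That means the shale bed cannot be before the basalt flow.

no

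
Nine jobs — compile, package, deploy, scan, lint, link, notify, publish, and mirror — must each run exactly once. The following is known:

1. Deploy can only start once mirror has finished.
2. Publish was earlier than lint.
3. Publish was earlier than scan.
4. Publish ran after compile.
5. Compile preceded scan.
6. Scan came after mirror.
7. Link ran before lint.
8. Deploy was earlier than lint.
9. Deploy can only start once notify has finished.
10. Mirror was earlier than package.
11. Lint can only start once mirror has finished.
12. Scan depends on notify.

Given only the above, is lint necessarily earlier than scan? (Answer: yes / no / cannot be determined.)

No chain of stated constraints runs from lint to scan, and none runs from scan to lint either.
So the relative order of lint and scan is not fixed by the given facts.

cannot be determined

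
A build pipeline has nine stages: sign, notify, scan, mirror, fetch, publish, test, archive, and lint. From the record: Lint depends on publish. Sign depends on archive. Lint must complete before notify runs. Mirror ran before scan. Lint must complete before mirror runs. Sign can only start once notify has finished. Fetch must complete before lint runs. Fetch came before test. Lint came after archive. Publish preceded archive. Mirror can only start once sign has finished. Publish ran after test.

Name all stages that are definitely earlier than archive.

Directly stated before archive: publish.
Fetch reaches archive via fetch → test → publish → archive.
Test reaches archive via test → publish → archive.
No chain forces lint (or any of the others) ahead of archive.

fetch, publish, test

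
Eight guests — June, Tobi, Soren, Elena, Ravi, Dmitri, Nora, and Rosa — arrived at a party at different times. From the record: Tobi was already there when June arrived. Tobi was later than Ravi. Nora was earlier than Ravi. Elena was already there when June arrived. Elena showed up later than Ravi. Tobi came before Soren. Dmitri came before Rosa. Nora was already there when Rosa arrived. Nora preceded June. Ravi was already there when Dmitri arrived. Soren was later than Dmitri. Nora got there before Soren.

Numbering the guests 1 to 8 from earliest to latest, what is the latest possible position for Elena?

Elena must come before June — 1 guest forced after them.
Everything else can be placed before Elena in some valid order, so Elena can sit as late as position 8 − 1 = 7.

7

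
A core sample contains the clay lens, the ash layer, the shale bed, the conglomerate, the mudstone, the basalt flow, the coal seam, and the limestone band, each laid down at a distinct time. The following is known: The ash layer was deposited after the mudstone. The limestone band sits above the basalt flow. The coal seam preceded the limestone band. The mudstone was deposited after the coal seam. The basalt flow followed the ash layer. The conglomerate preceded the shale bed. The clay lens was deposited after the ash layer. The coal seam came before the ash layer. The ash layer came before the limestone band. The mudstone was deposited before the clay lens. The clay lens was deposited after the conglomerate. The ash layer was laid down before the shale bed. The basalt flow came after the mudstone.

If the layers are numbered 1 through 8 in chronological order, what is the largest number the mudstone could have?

The mudstone must come before the ash layer, the basalt flow, the clay lens, the limestone band, and the shale bed — 5 layers forced after it.
Everything else can be placed before the mudstone in some valid order, so the mudstone can sit as late as position 8 − 5 = 3.

3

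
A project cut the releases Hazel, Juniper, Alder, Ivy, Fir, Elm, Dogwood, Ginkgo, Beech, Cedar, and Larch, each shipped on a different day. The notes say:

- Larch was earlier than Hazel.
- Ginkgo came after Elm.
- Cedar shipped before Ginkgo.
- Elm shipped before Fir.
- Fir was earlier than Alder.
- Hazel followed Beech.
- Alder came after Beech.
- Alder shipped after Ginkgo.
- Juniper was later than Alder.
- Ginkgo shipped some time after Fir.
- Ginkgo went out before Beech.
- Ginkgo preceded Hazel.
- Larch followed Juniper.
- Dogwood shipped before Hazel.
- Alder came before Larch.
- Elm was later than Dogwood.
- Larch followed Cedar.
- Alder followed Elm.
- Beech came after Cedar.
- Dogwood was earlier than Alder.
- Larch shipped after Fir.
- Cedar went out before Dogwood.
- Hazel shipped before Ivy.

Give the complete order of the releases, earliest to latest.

The constraints fix every adjacent pair, so only one ordering works:
Cedar → Dogwood → Elm → Fir → Ginkgo → Beech → Alder → Juniper → Larch → Hazel → Ivy.

Cedar, Dogwood, Elm, Fir, Ginkgo, Beech, Alder, Juniper, Larch, Hazel, Ivy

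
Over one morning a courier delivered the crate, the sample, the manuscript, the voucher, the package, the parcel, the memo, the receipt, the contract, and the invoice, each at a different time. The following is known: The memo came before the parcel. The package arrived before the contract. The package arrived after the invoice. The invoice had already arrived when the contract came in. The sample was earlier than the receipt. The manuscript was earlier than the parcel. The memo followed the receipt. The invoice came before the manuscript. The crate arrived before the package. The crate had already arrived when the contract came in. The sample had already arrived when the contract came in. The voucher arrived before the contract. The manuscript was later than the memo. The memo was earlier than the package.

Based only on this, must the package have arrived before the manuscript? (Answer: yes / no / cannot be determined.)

cannot be determined

No chain of stated constraints runs from the package to the manuscript, and none runs from the manuscript to the package either.
So the relative order of the package and the manuscript is not fixed by the given facts.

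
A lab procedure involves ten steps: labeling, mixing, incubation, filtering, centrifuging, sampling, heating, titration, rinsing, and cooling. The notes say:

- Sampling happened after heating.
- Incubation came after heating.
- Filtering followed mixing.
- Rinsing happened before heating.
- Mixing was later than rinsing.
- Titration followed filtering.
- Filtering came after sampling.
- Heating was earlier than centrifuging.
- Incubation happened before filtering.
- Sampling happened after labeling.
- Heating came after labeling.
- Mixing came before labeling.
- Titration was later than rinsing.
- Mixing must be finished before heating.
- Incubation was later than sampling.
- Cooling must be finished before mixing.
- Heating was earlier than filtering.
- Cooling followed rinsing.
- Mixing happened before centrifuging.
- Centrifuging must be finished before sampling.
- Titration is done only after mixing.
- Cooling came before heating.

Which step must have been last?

titration

Every other step has a chain of constraints placing it before titration, so titration is last.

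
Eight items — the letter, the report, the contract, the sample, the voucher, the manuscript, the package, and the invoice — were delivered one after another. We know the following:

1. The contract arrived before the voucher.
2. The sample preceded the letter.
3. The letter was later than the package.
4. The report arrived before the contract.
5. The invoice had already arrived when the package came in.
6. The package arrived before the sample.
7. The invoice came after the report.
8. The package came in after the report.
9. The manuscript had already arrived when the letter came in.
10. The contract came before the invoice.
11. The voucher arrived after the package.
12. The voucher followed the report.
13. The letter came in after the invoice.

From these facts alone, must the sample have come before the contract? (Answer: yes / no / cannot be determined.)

Tracing the constraints gives the contract → the invoice → the package → the sample, so the contract must come before the sample.
That means the sample cannot be before the contract.

no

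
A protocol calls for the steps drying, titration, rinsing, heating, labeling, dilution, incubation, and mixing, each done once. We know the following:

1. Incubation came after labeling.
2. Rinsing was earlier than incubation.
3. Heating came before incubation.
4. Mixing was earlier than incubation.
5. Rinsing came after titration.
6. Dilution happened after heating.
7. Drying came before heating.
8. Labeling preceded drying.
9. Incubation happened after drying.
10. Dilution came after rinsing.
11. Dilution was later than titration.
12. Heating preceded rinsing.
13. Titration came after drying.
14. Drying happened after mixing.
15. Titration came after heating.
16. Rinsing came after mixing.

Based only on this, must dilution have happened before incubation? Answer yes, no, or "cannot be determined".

No chain of stated constraints runs from dilution to incubation, and none runs from incubation to dilution either.
So the relative order of dilution and incubation is not fixed by the given facts.

cannot be determined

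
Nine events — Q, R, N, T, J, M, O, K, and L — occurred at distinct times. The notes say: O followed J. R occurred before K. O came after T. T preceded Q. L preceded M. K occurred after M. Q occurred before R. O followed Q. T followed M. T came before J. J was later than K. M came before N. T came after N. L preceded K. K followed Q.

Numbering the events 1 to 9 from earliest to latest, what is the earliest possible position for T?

L, M, and N must all come before T — 3 forced predecessors.
Nothing else is forced ahead of T, so its earliest slot is position 3 + 1 = 4.

4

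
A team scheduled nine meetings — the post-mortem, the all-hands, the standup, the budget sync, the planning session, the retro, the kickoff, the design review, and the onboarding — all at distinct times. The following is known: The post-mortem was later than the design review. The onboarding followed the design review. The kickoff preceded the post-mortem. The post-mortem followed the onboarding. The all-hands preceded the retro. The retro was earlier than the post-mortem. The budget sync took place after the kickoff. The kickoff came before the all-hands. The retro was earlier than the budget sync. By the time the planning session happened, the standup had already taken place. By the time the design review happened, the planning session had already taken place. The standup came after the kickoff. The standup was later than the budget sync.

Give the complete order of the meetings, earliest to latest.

the kickoff, the all-hands, the retro, the budget sync, the standup, the planning session, the design review, the onboarding, the post-mortem

The constraints fix every adjacent pair, so only one ordering works:
the kickoff → the all-hands → the retro → the budget sync → the standup → the planning session → the design review → the onboarding → the post-mortem.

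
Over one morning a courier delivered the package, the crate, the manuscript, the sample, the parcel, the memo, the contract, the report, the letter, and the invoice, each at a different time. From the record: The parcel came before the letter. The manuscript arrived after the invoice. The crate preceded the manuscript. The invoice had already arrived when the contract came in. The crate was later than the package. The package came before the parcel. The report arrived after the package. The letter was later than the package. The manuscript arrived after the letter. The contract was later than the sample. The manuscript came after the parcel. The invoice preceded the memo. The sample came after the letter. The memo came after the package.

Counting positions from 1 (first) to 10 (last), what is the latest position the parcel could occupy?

6

The parcel must come before the contract, the letter, the manuscript, and the sample — 4 items forced after it.
Everything else can be placed before the parcel in some valid order, so the parcel can sit as late as position 10 − 4 = 6.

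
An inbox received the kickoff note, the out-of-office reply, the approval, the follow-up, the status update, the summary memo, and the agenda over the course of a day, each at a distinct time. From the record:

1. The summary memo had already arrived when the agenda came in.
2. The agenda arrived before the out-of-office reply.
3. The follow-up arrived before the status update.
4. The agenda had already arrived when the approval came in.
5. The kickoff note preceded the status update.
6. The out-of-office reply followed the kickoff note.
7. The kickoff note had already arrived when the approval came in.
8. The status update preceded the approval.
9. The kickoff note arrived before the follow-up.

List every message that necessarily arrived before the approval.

Directly stated before the approval: the agenda, the kickoff note, and the status update.
The follow-up reaches the approval via the follow-up → the status update → the approval.
The summary memo reaches the approval via the summary memo → the agenda → the approval.
No chain forces the out-of-office reply ahead of the approval.

the agenda, the follow-up, the kickoff note, the status update, the summary memo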